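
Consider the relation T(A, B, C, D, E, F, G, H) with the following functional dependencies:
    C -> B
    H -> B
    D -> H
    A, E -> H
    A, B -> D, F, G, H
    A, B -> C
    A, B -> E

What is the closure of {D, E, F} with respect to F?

{B, D, E, F, H}

Start with {D, E, F}.
D -> H applies; add {H} → now {D, E, F, H}.
H -> B applies; add {B} → now {B, D, E, F, H}.
No further FD applies.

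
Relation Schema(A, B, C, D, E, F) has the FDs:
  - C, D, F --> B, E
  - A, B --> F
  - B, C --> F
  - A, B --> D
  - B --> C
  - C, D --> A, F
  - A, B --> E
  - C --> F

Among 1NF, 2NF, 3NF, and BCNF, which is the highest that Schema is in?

1NF

Candidate keys: {A, B}, {B, D}, {C, D}. Prime attributes: {A, B, C, D}.
For B, C --> F we have {B, C}⁺ = {B, C, F}; {B, C} is not a superkey, so BCNF fails.
B, C --> F has non-prime {F} on the right and a non-superkey on the left, so 3NF fails.
{B} is a proper subset of the key {A, B}, and {B}⁺ contains the non-prime attribute {F} — a partial dependency, so 2NF is violated.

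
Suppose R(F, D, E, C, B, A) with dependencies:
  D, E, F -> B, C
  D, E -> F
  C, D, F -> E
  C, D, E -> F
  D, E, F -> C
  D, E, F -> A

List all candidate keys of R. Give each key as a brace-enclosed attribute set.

{C, D, F}, {D, E}

{D} never appears on the right of any FD, so every key must include it.
{D, E}⁺ = {A, B, C, D, E, F} — all of the relation — so {D, E} is a candidate key.
{C, D, F}⁺ = {A, B, C, D, E, F} — all of the relation — so {C, D, F} is a candidate key.
These are minimal and exhaustive — every other superkey contains one of them.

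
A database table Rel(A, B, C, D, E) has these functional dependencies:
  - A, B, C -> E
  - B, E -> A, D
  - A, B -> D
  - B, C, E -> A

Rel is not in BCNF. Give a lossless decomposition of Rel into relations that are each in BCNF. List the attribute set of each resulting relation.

Candidate keys of the original relation: {A, B, C}, {B, C, E}.
Within {A, B, C, D, E}: {B, E}⁺ ∩ {A, B, C, D, E} = {A, B, D, E}, not the whole set, so B, E -> A, D violates BCNF; decompose into {A, B, D, E} and {B, C, E}.
Within {A, B, D, E}: {A, B}⁺ ∩ {A, B, D, E} = {A, B, D}, not the whole set, so A, B -> D violates BCNF; decompose into {A, B, D} and {A, B, E}.
{A, B, D}: every determinant is a superkey — BCNF.
{A, B, E}: every determinant is a superkey — BCNF.
{B, C, E}: every determinant is a superkey — BCNF.

{A, B, D}; {A, B, E}; {B, C, E}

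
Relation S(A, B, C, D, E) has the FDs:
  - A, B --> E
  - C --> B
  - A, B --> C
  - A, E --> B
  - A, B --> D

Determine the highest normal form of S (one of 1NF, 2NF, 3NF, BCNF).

3NF

Candidate keys: {A, B}, {A, C}, {A, E}. Prime attributes: {A, B, C, E}.
For C --> B we have {C}⁺ = {B, C}; {C} is not a superkey, so BCNF fails.
Its right-hand attributes {B} are all prime, as are those of every other non-superkey FD — the relation is in 3NF.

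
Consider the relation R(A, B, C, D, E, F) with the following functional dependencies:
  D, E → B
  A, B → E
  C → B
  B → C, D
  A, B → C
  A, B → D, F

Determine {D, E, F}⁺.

{B, C, D, E, F}

Start with {D, E, F}.
D, E → B applies; add {B} → now {B, D, E, F}.
B → C, D applies; add {C} → now {B, C, D, E, F}.
No further FD applies.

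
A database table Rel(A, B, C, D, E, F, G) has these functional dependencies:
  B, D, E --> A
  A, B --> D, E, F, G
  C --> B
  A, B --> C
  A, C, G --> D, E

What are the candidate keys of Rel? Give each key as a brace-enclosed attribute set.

Closure of {A, B} is {A, B, C, D, E, F, G}, the whole schema; {A, B} is a candidate key.
Closure of {A, C} is {A, B, C, D, E, F, G}, the whole schema; {A, C} is a candidate key.
Closure of {B, D, E} is {A, B, C, D, E, F, G}, the whole schema; {B, D, E} is a candidate key.
Closure of {C, D, E} is {A, B, C, D, E, F, G}, the whole schema; {C, D, E} is a candidate key.
These are minimal and exhaustive — every other superkey contains one of them.

{A, B}, {A, C}, {B, D, E}, {C, D, E}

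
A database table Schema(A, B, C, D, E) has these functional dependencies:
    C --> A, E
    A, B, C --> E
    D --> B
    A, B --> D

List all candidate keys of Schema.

{C} never appears on the right of any FD, so every key must include it.
{B, C}⁺ = {A, B, C, D, E}, which is every attribute, so {B, C} is a candidate key.
{C, D}⁺ = {A, B, C, D, E}, which is every attribute, so {C, D} is a candidate key.
These are minimal and exhaustive — every other superkey contains one of them.

{B, C}, {C, D}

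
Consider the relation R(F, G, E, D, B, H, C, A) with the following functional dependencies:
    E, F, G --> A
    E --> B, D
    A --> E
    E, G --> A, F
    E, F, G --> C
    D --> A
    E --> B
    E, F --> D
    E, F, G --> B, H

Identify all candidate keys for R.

No FD produces {G}, so it must be in every candidate key.
{A, G}⁺ = {A, B, C, D, E, F, G, H}, which is every attribute, so {A, G} is a candidate key.
{D, G}⁺ = {A, B, C, D, E, F, G, H}, which is every attribute, so {D, G} is a candidate key.
{E, G}⁺ = {A, B, C, D, E, F, G, H}, which is every attribute, so {E, G} is a candidate key.
No proper subset of any of these is a key, and no other minimal superkey exists.

{A, G}, {D, G}, {E, G}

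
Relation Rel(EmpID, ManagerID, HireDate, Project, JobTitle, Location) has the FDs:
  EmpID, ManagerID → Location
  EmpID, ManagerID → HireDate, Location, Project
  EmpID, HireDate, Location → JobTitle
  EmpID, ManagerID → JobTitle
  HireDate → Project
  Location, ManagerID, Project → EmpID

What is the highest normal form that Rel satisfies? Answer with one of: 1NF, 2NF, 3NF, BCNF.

Candidate keys: {EmpID, ManagerID}, {HireDate, Location, ManagerID}, {Location, ManagerID, Project}. Prime attributes: {EmpID, HireDate, Location, ManagerID, Project}.
For EmpID, HireDate, Location → JobTitle we have {EmpID, HireDate, Location}⁺ = {EmpID, HireDate, JobTitle, Location, Project}; {EmpID, HireDate, Location} is not a superkey, so BCNF fails.
EmpID, HireDate, Location → JobTitle determines the non-prime attribute {JobTitle} from a non-superkey — 3NF is violated.
No non-prime attribute depends on a proper subset of any candidate key, so 2NF holds.

2NF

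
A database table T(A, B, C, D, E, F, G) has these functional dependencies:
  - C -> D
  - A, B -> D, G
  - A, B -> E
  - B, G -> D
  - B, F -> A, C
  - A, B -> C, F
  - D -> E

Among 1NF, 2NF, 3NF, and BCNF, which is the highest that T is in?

2NF

Candidate keys: {A, B}, {B, F}. Prime attributes: {A, B, F}.
C -> D breaks BCNF: {C}⁺ = {C, D, E}, so {C} is not a superkey.
C -> D has non-prime {D} on the right and a non-superkey on the left, so 3NF fails.
No non-prime attribute depends on a proper subset of any candidate key, so 2NF holds.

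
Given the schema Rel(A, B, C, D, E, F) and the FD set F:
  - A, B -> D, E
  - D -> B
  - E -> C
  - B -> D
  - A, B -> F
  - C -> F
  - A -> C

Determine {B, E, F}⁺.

Start with {B, E, F}.
E -> C applies; add {C} → now {B, C, E, F}.
B -> D applies; add {D} → now {B, C, D, E, F}.
No further FD applies.

{B, C, D, E, F}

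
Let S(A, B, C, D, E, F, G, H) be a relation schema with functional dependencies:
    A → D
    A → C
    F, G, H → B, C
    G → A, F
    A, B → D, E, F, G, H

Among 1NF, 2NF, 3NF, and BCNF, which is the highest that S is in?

1NF

Candidate keys: {A, B}, {B, G}, {G, H}. Prime attributes: {A, B, G, H}.
For A → D we have {A}⁺ = {A, C, D}; {A} is not a superkey, so BCNF fails.
A → D has non-prime {D} on the right and a non-superkey on the left, so 3NF fails.
{A} is a proper subset of the key {A, B}, and {A}⁺ contains the non-prime attributes {C, D} — a partial dependency, so 2NF is violated.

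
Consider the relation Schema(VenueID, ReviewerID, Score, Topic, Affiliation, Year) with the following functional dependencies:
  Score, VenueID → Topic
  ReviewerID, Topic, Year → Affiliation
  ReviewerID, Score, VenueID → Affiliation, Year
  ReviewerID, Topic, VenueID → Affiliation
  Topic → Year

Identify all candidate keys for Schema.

{ReviewerID, Score, VenueID}

No FD produces {ReviewerID, Score, VenueID}, so they must be in every candidate key.
{ReviewerID, Score, VenueID} is a candidate key since {ReviewerID, Score, VenueID}⁺ = {Affiliation, ReviewerID, Score, Topic, VenueID, Year} covers every attribute.
Every other attribute set either contains this one or has a smaller closure.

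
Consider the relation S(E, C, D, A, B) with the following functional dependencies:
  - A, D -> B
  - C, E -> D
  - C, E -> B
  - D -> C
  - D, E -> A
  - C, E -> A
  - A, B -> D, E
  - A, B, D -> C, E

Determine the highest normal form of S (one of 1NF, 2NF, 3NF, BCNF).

Candidate keys: {A, B}, {A, D}, {C, E}, {D, E}. Prime attributes: {A, B, C, D, E}.
D -> C: {D}⁺ = {C, D}, which is not all of the attributes, so the left side is not a superkey — BCNF is violated.
Its right-hand attributes {C} are all prime, as are those of every other non-superkey FD — the relation is in 3NF.

3NF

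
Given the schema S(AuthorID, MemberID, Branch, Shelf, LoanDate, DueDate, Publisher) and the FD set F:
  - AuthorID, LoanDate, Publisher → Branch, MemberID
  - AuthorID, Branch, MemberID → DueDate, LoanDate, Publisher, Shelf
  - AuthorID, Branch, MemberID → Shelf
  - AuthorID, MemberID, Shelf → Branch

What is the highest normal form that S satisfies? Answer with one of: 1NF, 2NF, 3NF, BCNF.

Candidate keys: {AuthorID, Branch, MemberID}, {AuthorID, LoanDate, Publisher}, {AuthorID, MemberID, Shelf}. Prime attributes: {AuthorID, Branch, LoanDate, MemberID, Publisher, Shelf}.
Each dependency's left side is a superkey — BCNF holds.

BCNF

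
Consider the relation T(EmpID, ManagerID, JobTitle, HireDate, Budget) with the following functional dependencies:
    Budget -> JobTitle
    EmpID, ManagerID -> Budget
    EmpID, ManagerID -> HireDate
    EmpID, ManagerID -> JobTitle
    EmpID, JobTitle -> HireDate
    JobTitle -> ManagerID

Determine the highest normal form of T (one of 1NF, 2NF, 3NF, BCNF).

Candidate keys: {Budget, EmpID}, {EmpID, JobTitle}, {EmpID, ManagerID}. Prime attributes: {Budget, EmpID, JobTitle, ManagerID}.
Budget -> JobTitle breaks BCNF: {Budget}⁺ = {Budget, JobTitle, ManagerID}, so {Budget} is not a superkey.
Since {JobTitle} ⊆ prime attributes and every other non-superkey FD also has a prime right side, the schema is in 3NF.

3NF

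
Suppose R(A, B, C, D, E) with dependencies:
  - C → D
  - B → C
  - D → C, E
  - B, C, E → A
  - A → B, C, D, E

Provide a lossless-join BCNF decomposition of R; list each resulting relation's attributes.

{A, B, C}; {C, D, E}

Candidate keys of the original relation: {A}, {B}.
In {A, B, C, D, E}, {C} is not a superkey ({C}⁺ restricted to this set is {C, D, E}), so split on C → D, E into {C, D, E} and {A, B, C}.
{C, D, E}: every determinant is a superkey — BCNF.
{A, B, C}: every determinant is a superkey — BCNF.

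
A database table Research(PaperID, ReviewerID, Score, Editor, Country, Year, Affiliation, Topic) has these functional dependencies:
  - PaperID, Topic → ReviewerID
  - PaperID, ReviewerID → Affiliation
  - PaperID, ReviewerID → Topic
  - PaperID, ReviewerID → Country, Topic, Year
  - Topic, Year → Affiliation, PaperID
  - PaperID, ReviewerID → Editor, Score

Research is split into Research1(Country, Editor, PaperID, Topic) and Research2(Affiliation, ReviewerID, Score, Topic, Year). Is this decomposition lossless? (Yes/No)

No

The shared attributes are {Topic} and {Topic}⁺ = {Topic}.
Neither Research1 nor Research2 is contained in that closure, so the decomposition is lossy.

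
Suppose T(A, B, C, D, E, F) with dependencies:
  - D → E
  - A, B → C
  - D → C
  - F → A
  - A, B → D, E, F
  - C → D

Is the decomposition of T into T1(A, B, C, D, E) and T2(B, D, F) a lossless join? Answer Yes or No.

The shared attributes are {B, D} and {B, D}⁺ = {B, C, D, E}.
T1 ⊄ {B, C, D, E} and T2 ⊄ {B, C, D, E}, so the split is lossy.

No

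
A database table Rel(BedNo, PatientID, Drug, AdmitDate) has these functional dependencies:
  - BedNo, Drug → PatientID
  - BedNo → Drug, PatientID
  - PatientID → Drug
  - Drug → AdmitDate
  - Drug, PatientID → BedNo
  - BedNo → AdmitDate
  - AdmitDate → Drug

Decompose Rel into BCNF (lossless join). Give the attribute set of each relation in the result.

{AdmitDate, Drug}; {BedNo, Drug, PatientID}

Candidate keys of the original relation: {BedNo}, {PatientID}.
Within {AdmitDate, BedNo, Drug, PatientID}: {Drug}⁺ ∩ {AdmitDate, BedNo, Drug, PatientID} = {AdmitDate, Drug}, not the whole set, so Drug → AdmitDate violates BCNF; decompose into {AdmitDate, Drug} and {BedNo, Drug, PatientID}.
{AdmitDate, Drug} is in BCNF.
{BedNo, Drug, PatientID} is in BCNF.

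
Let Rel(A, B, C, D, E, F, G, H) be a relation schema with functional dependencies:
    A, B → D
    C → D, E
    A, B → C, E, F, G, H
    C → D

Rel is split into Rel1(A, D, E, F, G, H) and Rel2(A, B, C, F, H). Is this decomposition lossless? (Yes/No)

Rel1 ∩ Rel2 = {A, F, H}; its closure under F is {A, F, H}.
The closure covers neither Rel1 nor Rel2 entirely; the join is not lossless.

No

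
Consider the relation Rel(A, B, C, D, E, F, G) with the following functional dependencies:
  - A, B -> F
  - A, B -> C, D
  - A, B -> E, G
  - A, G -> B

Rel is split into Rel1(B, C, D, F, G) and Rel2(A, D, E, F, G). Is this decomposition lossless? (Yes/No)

No

Rel1 ∩ Rel2 = {D, F, G}; its closure under F is {D, F, G}.
The closure covers neither Rel1 nor Rel2 entirely; the join is not lossless.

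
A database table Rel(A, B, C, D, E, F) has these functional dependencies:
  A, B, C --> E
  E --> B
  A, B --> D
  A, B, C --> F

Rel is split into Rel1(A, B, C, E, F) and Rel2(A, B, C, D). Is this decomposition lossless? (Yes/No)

Yes

Rel1 ∩ Rel2 = {A, B, C}; its closure under F is {A, B, C, D, E, F}.
Since Rel1 ⊆ {A, B, C, D, E, F}, the intersection is a superkey of Rel1; the decomposition is lossless.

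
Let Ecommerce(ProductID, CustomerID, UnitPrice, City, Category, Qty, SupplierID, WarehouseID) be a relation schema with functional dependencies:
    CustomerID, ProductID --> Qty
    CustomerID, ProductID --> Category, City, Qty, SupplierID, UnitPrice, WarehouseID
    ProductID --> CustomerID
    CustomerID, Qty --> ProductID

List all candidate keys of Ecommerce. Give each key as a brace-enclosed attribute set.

{CustomerID, Qty}, {ProductID}

{ProductID}⁺ = {Category, City, CustomerID, ProductID, Qty, SupplierID, UnitPrice, WarehouseID} — all of the relation — so {ProductID} is a candidate key.
{CustomerID, Qty}⁺ = {Category, City, CustomerID, ProductID, Qty, SupplierID, UnitPrice, WarehouseID} — all of the relation — so {CustomerID, Qty} is a candidate key.
Any other superkey properly contains one of these, so there are no further candidate keys.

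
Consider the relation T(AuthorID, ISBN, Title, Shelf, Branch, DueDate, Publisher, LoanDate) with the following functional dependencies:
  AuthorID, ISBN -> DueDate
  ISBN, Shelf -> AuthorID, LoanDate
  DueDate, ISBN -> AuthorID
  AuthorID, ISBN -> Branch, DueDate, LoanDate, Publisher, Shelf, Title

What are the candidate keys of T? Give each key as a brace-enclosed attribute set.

Attributes never on any right-hand side: {ISBN} — every candidate key must contain it.
{AuthorID, ISBN}⁺ = {AuthorID, Branch, DueDate, ISBN, LoanDate, Publisher, Shelf, Title}, which is every attribute, so {AuthorID, ISBN} is a candidate key.
{DueDate, ISBN}⁺ = {AuthorID, Branch, DueDate, ISBN, LoanDate, Publisher, Shelf, Title}, which is every attribute, so {DueDate, ISBN} is a candidate key.
{ISBN, Shelf}⁺ = {AuthorID, Branch, DueDate, ISBN, LoanDate, Publisher, Shelf, Title}, which is every attribute, so {ISBN, Shelf} is a candidate key.
Any other superkey properly contains one of these, so there are no further candidate keys.

{AuthorID, ISBN}, {DueDate, ISBN}, {ISBN, Shelf}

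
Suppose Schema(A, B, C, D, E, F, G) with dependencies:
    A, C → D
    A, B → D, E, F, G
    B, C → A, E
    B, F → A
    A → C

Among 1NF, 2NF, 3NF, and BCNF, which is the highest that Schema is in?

1NF

Candidate keys: {A, B}, {B, C}, {B, F}. Prime attributes: {A, B, C, F}.
A, C → D breaks BCNF: {A, C}⁺ = {A, C, D}, so {A, C} is not a superkey.
Because {D} is non-prime and the left side of A, C → D is not a superkey, the relation is not in 3NF.
The proper key subset {A} of {A, B} determines non-prime {D}, so the relation is not even in 2NF.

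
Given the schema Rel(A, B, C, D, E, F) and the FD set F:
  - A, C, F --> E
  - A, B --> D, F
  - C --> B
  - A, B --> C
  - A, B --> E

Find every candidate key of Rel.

Attributes never on any right-hand side: {A} — every candidate key must contain it.
{A, B}⁺ = {A, B, C, D, E, F} — all of the relation — so {A, B} is a candidate key.
{A, C}⁺ = {A, B, C, D, E, F} — all of the relation — so {A, C} is a candidate key.
No proper subset of any of these is a key, and no other minimal superkey exists.

{A, B}, {A, C}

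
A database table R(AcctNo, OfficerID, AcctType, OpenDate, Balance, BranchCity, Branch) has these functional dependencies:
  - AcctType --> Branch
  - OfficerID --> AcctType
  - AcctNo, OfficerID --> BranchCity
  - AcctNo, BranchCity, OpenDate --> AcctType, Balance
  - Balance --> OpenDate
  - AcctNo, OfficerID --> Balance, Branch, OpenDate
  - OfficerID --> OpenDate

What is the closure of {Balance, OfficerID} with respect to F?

{AcctType, Balance, Branch, OfficerID, OpenDate}

Start with {Balance, OfficerID}.
OfficerID --> AcctType applies; add {AcctType} → now {AcctType, Balance, OfficerID}.
Balance --> OpenDate applies; add {OpenDate} → now {AcctType, Balance, OfficerID, OpenDate}.
AcctType --> Branch applies; add {Branch} → now {AcctType, Balance, Branch, OfficerID, OpenDate}.
No further FD applies.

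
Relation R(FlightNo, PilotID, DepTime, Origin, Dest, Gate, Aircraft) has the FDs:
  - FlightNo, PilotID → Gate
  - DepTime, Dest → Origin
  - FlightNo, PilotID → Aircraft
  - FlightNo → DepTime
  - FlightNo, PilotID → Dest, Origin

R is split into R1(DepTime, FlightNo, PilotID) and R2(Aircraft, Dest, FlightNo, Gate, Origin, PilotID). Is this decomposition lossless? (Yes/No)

The shared attributes are {FlightNo, PilotID} and {FlightNo, PilotID}⁺ = {Aircraft, DepTime, Dest, FlightNo, Gate, Origin, PilotID}.
R1 is contained in that closure, so R1 ∩ R2 → R1 holds and the join is lossless.

Yes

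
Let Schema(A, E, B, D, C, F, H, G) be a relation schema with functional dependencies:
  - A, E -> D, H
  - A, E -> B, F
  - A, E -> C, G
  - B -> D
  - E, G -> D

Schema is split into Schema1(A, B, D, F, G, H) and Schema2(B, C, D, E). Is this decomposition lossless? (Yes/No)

No

Schema1 ∩ Schema2 = {B, D}; its closure under F is {B, D}.
Schema1 ⊄ {B, D} and Schema2 ⊄ {B, D}, so the split is lossy.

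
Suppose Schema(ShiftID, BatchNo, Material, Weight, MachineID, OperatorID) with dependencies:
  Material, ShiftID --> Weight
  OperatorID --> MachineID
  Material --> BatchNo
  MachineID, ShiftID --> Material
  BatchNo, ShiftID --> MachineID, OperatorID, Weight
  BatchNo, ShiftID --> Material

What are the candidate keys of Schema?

No FD produces {ShiftID}, so it must be in every candidate key.
{BatchNo, ShiftID}⁺ = {BatchNo, MachineID, Material, OperatorID, ShiftID, Weight}, which is every attribute, so {BatchNo, ShiftID} is a candidate key.
{MachineID, ShiftID}⁺ = {BatchNo, MachineID, Material, OperatorID, ShiftID, Weight}, which is every attribute, so {MachineID, ShiftID} is a candidate key.
{Material, ShiftID}⁺ = {BatchNo, MachineID, Material, OperatorID, ShiftID, Weight}, which is every attribute, so {Material, ShiftID} is a candidate key.
{OperatorID, ShiftID}⁺ = {BatchNo, MachineID, Material, OperatorID, ShiftID, Weight}, which is every attribute, so {OperatorID, ShiftID} is a candidate key.
Any other superkey properly contains one of these, so there are no further candidate keys.

{BatchNo, ShiftID}, {MachineID, ShiftID}, {Material, ShiftID}, {OperatorID, ShiftID}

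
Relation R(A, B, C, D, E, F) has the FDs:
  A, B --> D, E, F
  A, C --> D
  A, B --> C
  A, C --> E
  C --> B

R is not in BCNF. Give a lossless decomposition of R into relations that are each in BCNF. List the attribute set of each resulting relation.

{A, C, D, E, F}; {B, C}

Candidate keys of the original relation: {A, B}, {A, C}.
Within {A, B, C, D, E, F}: {C}⁺ ∩ {A, B, C, D, E, F} = {B, C}, not the whole set, so C --> B violates BCNF; decompose into {B, C} and {A, C, D, E, F}.
{B, C}: every determinant is a superkey — BCNF.
{A, C, D, E, F}: every determinant is a superkey — BCNF.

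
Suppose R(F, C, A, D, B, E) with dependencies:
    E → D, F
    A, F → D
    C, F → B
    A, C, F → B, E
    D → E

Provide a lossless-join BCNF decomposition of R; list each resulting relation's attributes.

{A, C, E}; {B, C, E}; {D, E, F}

Candidate keys of the original relation: {A, C, D}, {A, C, E}, {A, C, F}.
Within {A, B, C, D, E, F}: {E}⁺ ∩ {A, B, C, D, E, F} = {D, E, F}, not the whole set, so E → D, F violates BCNF; decompose into {D, E, F} and {A, B, C, E}.
{D, E, F} is in BCNF.
Within {A, B, C, E}: {C, E}⁺ ∩ {A, B, C, E} = {B, C, E}, not the whole set, so C, E → B violates BCNF; decompose into {B, C, E} and {A, C, E}.
{B, C, E} is in BCNF.
{A, C, E} is in BCNF.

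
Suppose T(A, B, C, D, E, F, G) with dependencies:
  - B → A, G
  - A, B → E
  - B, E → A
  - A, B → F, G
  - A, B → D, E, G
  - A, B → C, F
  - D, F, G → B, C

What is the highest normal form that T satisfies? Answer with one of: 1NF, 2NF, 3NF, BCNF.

Candidate keys: {B}, {D, F, G}. Prime attributes: {B, D, F, G}.
The left-hand side of every FD is a superkey, so BCNF is satisfied.

BCNF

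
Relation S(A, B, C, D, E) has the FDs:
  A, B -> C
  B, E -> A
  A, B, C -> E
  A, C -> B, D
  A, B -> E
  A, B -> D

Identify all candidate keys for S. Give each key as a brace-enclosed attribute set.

{A, B}, {A, C}, {B, E}

{A, B} is a candidate key since {A, B}⁺ = {A, B, C, D, E} covers every attribute.
{A, C} is a candidate key since {A, C}⁺ = {A, B, C, D, E} covers every attribute.
{B, E} is a candidate key since {B, E}⁺ = {A, B, C, D, E} covers every attribute.
Any other superkey properly contains one of these, so there are no further candidate keys.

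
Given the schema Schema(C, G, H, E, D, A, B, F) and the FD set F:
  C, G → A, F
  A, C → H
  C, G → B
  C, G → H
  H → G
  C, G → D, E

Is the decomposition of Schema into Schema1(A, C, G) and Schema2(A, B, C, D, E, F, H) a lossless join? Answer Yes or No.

Common attributes: {A, C}; their closure is {A, B, C, D, E, F, G, H}.
Schema1 is contained in that closure, so Schema1 ∩ Schema2 → Schema1 holds and the join is lossless.

Yes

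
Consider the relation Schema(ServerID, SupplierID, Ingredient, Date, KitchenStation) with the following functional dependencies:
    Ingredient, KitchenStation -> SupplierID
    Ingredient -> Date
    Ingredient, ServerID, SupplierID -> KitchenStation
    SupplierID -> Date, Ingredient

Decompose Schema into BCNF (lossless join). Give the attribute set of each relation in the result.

{Date, Ingredient}; {Ingredient, KitchenStation, ServerID}; {Ingredient, SupplierID}; {KitchenStation, SupplierID}

Candidate keys of the original relation: {Ingredient, KitchenStation, ServerID}, {ServerID, SupplierID}.
In {Date, Ingredient, KitchenStation, ServerID, SupplierID}, {Ingredient, KitchenStation} is not a superkey ({Ingredient, KitchenStation}⁺ restricted to this set is {Date, Ingredient, KitchenStation, SupplierID}), so split on Ingredient, KitchenStation -> Date, SupplierID into {Date, Ingredient, KitchenStation, SupplierID} and {Ingredient, KitchenStation, ServerID}.
In {Date, Ingredient, KitchenStation, SupplierID}, {Ingredient} is not a superkey ({Ingredient}⁺ restricted to this set is {Date, Ingredient}), so split on Ingredient -> Date into {Date, Ingredient} and {Ingredient, KitchenStation, SupplierID}.
{Date, Ingredient} is in BCNF.
In {Ingredient, KitchenStation, SupplierID}, {SupplierID} is not a superkey ({SupplierID}⁺ restricted to this set is {Ingredient, SupplierID}), so split on SupplierID -> Ingredient into {Ingredient, SupplierID} and {KitchenStation, SupplierID}.
{Ingredient, SupplierID} is in BCNF.
{KitchenStation, SupplierID} is in BCNF.
{Ingredient, KitchenStation, ServerID} is in BCNF.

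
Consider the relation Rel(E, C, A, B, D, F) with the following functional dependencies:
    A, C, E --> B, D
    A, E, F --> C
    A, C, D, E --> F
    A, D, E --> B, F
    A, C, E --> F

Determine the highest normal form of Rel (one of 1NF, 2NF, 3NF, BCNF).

Candidate keys: {A, C, E}, {A, D, E}, {A, E, F}. Prime attributes: {A, C, D, E, F}.
The left-hand side of every FD is a superkey, so BCNF is satisfied.

BCNF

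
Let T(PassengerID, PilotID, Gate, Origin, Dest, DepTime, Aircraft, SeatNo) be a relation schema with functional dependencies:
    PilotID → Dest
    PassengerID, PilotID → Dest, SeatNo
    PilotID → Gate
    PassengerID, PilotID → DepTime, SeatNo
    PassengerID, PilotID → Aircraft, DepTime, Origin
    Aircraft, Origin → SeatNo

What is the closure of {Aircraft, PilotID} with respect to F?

Start with {Aircraft, PilotID}.
PilotID → Dest applies; add {Dest} → now {Aircraft, Dest, PilotID}.
PilotID → Gate applies; add {Gate} → now {Aircraft, Dest, Gate, PilotID}.
No further FD applies.

{Aircraft, Dest, Gate, PilotID}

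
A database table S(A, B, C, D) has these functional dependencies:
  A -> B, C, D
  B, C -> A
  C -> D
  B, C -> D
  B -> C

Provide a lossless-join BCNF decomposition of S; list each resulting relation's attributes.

Candidate keys of the original relation: {A}, {B}.
In {A, B, C, D}, {C} is not a superkey ({C}⁺ restricted to this set is {C, D}), so split on C -> D into {C, D} and {A, B, C}.
{C, D}: every determinant is a superkey — BCNF.
{A, B, C}: every determinant is a superkey — BCNF.

{A, B, C}; {C, D}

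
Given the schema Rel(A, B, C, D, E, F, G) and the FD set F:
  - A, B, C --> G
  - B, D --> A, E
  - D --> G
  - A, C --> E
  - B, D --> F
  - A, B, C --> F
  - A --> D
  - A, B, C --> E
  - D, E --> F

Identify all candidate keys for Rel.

Attributes never on any right-hand side: {B, C} — every candidate key must contain all of them.
{A, B, C}⁺ = {A, B, C, D, E, F, G} — all of the relation — so {A, B, C} is a candidate key.
{B, C, D}⁺ = {A, B, C, D, E, F, G} — all of the relation — so {B, C, D} is a candidate key.
No proper subset of any of these is a key, and no other minimal superkey exists.

{A, B, C}, {B, C, D}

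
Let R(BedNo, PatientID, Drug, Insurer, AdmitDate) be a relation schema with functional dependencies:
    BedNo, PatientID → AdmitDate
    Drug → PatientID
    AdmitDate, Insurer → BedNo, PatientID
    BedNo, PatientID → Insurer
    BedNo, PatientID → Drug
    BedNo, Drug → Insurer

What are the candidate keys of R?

{AdmitDate, Insurer}⁺ = {AdmitDate, BedNo, Drug, Insurer, PatientID} — all of the relation — so {AdmitDate, Insurer} is a candidate key.
{BedNo, Drug}⁺ = {AdmitDate, BedNo, Drug, Insurer, PatientID} — all of the relation — so {BedNo, Drug} is a candidate key.
{BedNo, PatientID}⁺ = {AdmitDate, BedNo, Drug, Insurer, PatientID} — all of the relation — so {BedNo, PatientID} is a candidate key.
These are minimal and exhaustive — every other superkey contains one of them.

{AdmitDate, Insurer}, {BedNo, Drug}, {BedNo, PatientID}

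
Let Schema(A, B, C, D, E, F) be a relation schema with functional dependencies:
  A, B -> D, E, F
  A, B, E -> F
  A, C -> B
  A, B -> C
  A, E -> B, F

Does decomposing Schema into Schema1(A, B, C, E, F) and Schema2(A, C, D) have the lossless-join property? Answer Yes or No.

The shared attributes are {A, C} and {A, C}⁺ = {A, B, C, D, E, F}.
Since Schema1 ⊆ {A, B, C, D, E, F}, the intersection is a superkey of Schema1; the decomposition is lossless.

Yes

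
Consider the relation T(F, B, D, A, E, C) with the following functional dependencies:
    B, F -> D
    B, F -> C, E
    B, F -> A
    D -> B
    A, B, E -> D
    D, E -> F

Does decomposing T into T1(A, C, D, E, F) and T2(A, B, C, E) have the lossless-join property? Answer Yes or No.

The shared attributes are {A, C, E} and {A, C, E}⁺ = {A, C, E}.
Neither T1 nor T2 is contained in that closure, so the decomposition is lossy.

No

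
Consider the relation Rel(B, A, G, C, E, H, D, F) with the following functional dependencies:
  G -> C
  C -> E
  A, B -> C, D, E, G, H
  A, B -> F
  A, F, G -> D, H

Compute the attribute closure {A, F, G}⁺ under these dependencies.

Start with {A, F, G}.
G -> C applies; add {C} → now {A, C, F, G}.
C -> E applies; add {E} → now {A, C, E, F, G}.
A, F, G -> D, H applies; add {D, H} → now {A, C, D, E, F, G, H}.
No further FD applies.

{A, C, D, E, F, G, H}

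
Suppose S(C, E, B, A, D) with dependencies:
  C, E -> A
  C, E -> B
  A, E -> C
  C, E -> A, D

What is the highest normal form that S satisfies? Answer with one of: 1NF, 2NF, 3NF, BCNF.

BCNF

Candidate keys: {A, E}, {C, E}. Prime attributes: {A, C, E}.
Each dependency's left side is a superkey — BCNF holds.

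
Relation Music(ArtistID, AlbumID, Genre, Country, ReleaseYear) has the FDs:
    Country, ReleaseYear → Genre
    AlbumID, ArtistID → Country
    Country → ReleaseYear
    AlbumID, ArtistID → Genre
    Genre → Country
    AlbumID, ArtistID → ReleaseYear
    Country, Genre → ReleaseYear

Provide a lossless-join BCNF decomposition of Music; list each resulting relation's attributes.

{AlbumID, ArtistID, Country}; {Country, Genre, ReleaseYear}

Candidate key of the original relation: {AlbumID, ArtistID}.
In {AlbumID, ArtistID, Country, Genre, ReleaseYear}, {Country, ReleaseYear} is not a superkey ({Country, ReleaseYear}⁺ restricted to this set is {Country, Genre, ReleaseYear}), so split on Country, ReleaseYear → Genre into {Country, Genre, ReleaseYear} and {AlbumID, ArtistID, Country, ReleaseYear}.
{Country, Genre, ReleaseYear}: every determinant is a superkey — BCNF.
In {AlbumID, ArtistID, Country, ReleaseYear}, {Country} is not a superkey ({Country}⁺ restricted to this set is {Country, ReleaseYear}), so split on Country → ReleaseYear into {Country, ReleaseYear} and {AlbumID, ArtistID, Country}.
{Country, ReleaseYear}: every determinant is a superkey — BCNF.
{AlbumID, ArtistID, Country}: every determinant is a superkey — BCNF.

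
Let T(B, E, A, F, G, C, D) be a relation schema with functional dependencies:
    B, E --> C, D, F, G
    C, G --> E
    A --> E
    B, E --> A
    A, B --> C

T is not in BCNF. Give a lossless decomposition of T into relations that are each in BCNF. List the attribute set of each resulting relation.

Candidate keys of the original relation: {A, B}, {B, C, G}, {B, E}.
In {A, B, C, D, E, F, G}, {C, G} is not a superkey ({C, G}⁺ restricted to this set is {C, E, G}), so split on C, G --> E into {C, E, G} and {A, B, C, D, F, G}.
{C, E, G} has no BCNF violation.
{A, B, C, D, F, G} has no BCNF violation.

{A, B, C, D, F, G}; {C, E, G}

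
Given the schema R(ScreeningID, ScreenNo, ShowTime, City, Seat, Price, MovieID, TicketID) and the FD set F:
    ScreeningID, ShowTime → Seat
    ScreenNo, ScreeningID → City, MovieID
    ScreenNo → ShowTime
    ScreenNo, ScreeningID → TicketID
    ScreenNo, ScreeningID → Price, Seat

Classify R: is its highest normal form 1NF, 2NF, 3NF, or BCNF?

Candidate key: {ScreenNo, ScreeningID}. Prime attributes: {ScreenNo, ScreeningID}.
For ScreeningID, ShowTime → Seat we have {ScreeningID, ShowTime}⁺ = {ScreeningID, Seat, ShowTime}; {ScreeningID, ShowTime} is not a superkey, so BCNF fails.
Because {Seat} is non-prime and the left side of ScreeningID, ShowTime → Seat is not a superkey, the relation is not in 3NF.
The proper key subset {ScreenNo} of {ScreenNo, ScreeningID} determines non-prime {ShowTime}, so the relation is not even in 2NF.

1NF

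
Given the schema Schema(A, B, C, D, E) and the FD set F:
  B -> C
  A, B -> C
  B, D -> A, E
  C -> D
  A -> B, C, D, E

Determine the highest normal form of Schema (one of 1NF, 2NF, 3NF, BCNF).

2NF

Candidate keys: {A}, {B}. Prime attributes: {A, B}.
For C -> D we have {C}⁺ = {C, D}; {C} is not a superkey, so BCNF fails.
C -> D determines the non-prime attribute {D} from a non-superkey — 3NF is violated.
All keys have size 1, which rules out partial dependencies — 2NF is satisfied.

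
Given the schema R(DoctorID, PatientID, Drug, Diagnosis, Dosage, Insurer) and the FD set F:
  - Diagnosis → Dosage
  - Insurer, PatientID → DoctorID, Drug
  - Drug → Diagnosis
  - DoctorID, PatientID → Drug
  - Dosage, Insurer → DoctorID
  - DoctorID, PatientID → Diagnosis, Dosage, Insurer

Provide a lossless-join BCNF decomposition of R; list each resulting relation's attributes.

{Diagnosis, Dosage}; {Diagnosis, Drug}; {DoctorID, Drug, Insurer}; {Drug, Insurer, PatientID}

Candidate keys of the original relation: {DoctorID, PatientID}, {Insurer, PatientID}.
Within {Diagnosis, DoctorID, Dosage, Drug, Insurer, PatientID}: {Diagnosis}⁺ ∩ {Diagnosis, DoctorID, Dosage, Drug, Insurer, PatientID} = {Diagnosis, Dosage}, not the whole set, so Diagnosis → Dosage violates BCNF; decompose into {Diagnosis, Dosage} and {Diagnosis, DoctorID, Drug, Insurer, PatientID}.
{Diagnosis, Dosage}: every determinant is a superkey — BCNF.
Within {Diagnosis, DoctorID, Drug, Insurer, PatientID}: {Drug}⁺ ∩ {Diagnosis, DoctorID, Drug, Insurer, PatientID} = {Diagnosis, Drug}, not the whole set, so Drug → Diagnosis violates BCNF; decompose into {Diagnosis, Drug} and {DoctorID, Drug, Insurer, PatientID}.
{Diagnosis, Drug}: every determinant is a superkey — BCNF.
Within {DoctorID, Drug, Insurer, PatientID}: {Drug, Insurer}⁺ ∩ {DoctorID, Drug, Insurer, PatientID} = {DoctorID, Drug, Insurer}, not the whole set, so Drug, Insurer → DoctorID violates BCNF; decompose into {DoctorID, Drug, Insurer} and {Drug, Insurer, PatientID}.
{DoctorID, Drug, Insurer}: every determinant is a superkey — BCNF.
{Drug, Insurer, PatientID}: every determinant is a superkey — BCNF.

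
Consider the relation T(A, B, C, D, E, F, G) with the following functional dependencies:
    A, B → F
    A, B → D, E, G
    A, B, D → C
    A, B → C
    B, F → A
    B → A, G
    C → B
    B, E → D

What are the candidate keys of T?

{B}⁺ = {A, B, C, D, E, F, G}, which is every attribute, so {B} is a candidate key.
{C}⁺ = {A, B, C, D, E, F, G}, which is every attribute, so {C} is a candidate key.
No proper subset of any of these is a key, and no other minimal superkey exists.

{B}, {C}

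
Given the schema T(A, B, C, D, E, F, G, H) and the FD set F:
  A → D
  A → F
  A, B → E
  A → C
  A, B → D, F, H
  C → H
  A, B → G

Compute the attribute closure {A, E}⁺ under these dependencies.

{A, C, D, E, F, H}

Start with {A, E}.
A → D applies; add {D} → now {A, D, E}.
A → F applies; add {F} → now {A, D, E, F}.
A → C applies; add {C} → now {A, C, D, E, F}.
C → H applies; add {H} → now {A, C, D, E, F, H}.
No further FD applies.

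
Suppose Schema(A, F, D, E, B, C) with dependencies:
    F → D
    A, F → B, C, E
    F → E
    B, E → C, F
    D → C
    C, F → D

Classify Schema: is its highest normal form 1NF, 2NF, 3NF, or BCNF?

1NF

Candidate keys: {A, B, E}, {A, F}. Prime attributes: {A, B, E, F}.
F → D breaks BCNF: {F}⁺ = {C, D, E, F}, so {F} is not a superkey.
F → D determines the non-prime attribute {D} from a non-superkey — 3NF is violated.
The proper key subset {F} of {A, F} determines non-prime {C, D}, so the relation is not even in 2NF.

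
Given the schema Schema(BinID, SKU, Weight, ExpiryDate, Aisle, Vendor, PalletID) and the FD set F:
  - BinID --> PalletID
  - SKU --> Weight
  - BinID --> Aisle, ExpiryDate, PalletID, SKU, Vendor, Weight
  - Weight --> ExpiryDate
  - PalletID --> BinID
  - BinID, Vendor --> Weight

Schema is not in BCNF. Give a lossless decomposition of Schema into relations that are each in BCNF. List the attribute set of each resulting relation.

{Aisle, BinID, PalletID, SKU, Vendor}; {ExpiryDate, Weight}; {SKU, Weight}

Candidate keys of the original relation: {BinID}, {PalletID}.
Within {Aisle, BinID, ExpiryDate, PalletID, SKU, Vendor, Weight}: {SKU}⁺ ∩ {Aisle, BinID, ExpiryDate, PalletID, SKU, Vendor, Weight} = {ExpiryDate, SKU, Weight}, not the whole set, so SKU --> ExpiryDate, Weight violates BCNF; decompose into {ExpiryDate, SKU, Weight} and {Aisle, BinID, PalletID, SKU, Vendor}.
Within {ExpiryDate, SKU, Weight}: {Weight}⁺ ∩ {ExpiryDate, SKU, Weight} = {ExpiryDate, Weight}, not the whole set, so Weight --> ExpiryDate violates BCNF; decompose into {ExpiryDate, Weight} and {SKU, Weight}.
{ExpiryDate, Weight}: every determinant is a superkey — BCNF.
{SKU, Weight}: every determinant is a superkey — BCNF.
{Aisle, BinID, PalletID, SKU, Vendor}: every determinant is a superkey — BCNF.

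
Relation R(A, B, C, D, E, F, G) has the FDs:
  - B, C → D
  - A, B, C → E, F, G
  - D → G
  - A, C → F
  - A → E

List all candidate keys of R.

{A, B, C}

{A, B, C} never appear on the right of any FD, so every key must include all of them.
Closure of {A, B, C} is {A, B, C, D, E, F, G}, the whole schema; {A, B, C} is a candidate key.
Every other attribute set either contains this one or has a smaller closure.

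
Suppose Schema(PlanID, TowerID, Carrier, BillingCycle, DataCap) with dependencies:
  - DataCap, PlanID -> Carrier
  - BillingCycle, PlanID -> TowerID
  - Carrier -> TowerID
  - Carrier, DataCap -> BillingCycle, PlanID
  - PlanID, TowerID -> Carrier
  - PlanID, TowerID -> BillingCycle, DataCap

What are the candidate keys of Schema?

{BillingCycle, PlanID}, {Carrier, DataCap}, {Carrier, PlanID}, {DataCap, PlanID}, {PlanID, TowerID}

{BillingCycle, PlanID}⁺ = {BillingCycle, Carrier, DataCap, PlanID, TowerID} — all of the relation — so {BillingCycle, PlanID} is a candidate key.
{Carrier, DataCap}⁺ = {BillingCycle, Carrier, DataCap, PlanID, TowerID} — all of the relation — so {Carrier, DataCap} is a candidate key.
{Carrier, PlanID}⁺ = {BillingCycle, Carrier, DataCap, PlanID, TowerID} — all of the relation — so {Carrier, PlanID} is a candidate key.
{DataCap, PlanID}⁺ = {BillingCycle, Carrier, DataCap, PlanID, TowerID} — all of the relation — so {DataCap, PlanID} is a candidate key.
{PlanID, TowerID}⁺ = {BillingCycle, Carrier, DataCap, PlanID, TowerID} — all of the relation — so {PlanID, TowerID} is a candidate key.
Any other superkey properly contains one of these, so there are no further candidate keys.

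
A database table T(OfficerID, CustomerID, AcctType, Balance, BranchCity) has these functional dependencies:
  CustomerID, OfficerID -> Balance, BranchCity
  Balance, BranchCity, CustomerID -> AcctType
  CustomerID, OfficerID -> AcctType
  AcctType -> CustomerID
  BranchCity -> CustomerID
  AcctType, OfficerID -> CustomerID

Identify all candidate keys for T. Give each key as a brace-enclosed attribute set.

No FD produces {OfficerID}, so it must be in every candidate key.
{AcctType, OfficerID} is a candidate key since {AcctType, OfficerID}⁺ = {AcctType, Balance, BranchCity, CustomerID, OfficerID} covers every attribute.
{BranchCity, OfficerID} is a candidate key since {BranchCity, OfficerID}⁺ = {AcctType, Balance, BranchCity, CustomerID, OfficerID} covers every attribute.
{CustomerID, OfficerID} is a candidate key since {CustomerID, OfficerID}⁺ = {AcctType, Balance, BranchCity, CustomerID, OfficerID} covers every attribute.
Any other superkey properly contains one of these, so there are no further candidate keys.

{AcctType, OfficerID}, {BranchCity, OfficerID}, {CustomerID, OfficerID}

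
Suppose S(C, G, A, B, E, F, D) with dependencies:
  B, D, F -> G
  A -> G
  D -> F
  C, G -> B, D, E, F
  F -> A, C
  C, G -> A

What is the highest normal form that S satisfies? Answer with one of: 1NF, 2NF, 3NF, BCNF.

3NF

Candidate keys: {A, C}, {C, G}, {D}, {F}. Prime attributes: {A, C, D, F, G}.
A -> G breaks BCNF: {A}⁺ = {A, G}, so {A} is not a superkey.
Since {G} ⊆ prime attributes and every other non-superkey FD also has a prime right side, the schema is in 3NF.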